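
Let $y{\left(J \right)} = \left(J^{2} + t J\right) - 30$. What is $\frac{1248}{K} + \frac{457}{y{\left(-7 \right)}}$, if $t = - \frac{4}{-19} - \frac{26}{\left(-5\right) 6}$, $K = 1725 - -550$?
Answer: $\frac{23106411}{571550} \approx 40.428$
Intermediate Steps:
$K = 2275$ ($K = 1725 + 550 = 2275$)
$t = \frac{307}{285}$ ($t = \left(-4\right) \left(- \frac{1}{19}\right) - \frac{26}{-30} = \frac{4}{19} - - \frac{13}{15} = \frac{4}{19} + \frac{13}{15} = \frac{307}{285} \approx 1.0772$)
$y{\left(J \right)} = -30 + J^{2} + \frac{307 J}{285}$ ($y{\left(J \right)} = \left(J^{2} + \frac{307 J}{285}\right) - 30 = -30 + J^{2} + \frac{307 J}{285}$)
$\frac{1248}{K} + \frac{457}{y{\left(-7 \right)}} = \frac{1248}{2275} + \frac{457}{-30 + \left(-7\right)^{2} + \frac{307}{285} \left(-7\right)} = 1248 \cdot \frac{1}{2275} + \frac{457}{-30 + 49 - \frac{2149}{285}} = \frac{96}{175} + \frac{457}{\frac{3266}{285}} = \frac{96}{175} + 457 \cdot \frac{285}{3266} = \frac{96}{175} + \frac{130245}{3266} = \frac{23106411}{571550}$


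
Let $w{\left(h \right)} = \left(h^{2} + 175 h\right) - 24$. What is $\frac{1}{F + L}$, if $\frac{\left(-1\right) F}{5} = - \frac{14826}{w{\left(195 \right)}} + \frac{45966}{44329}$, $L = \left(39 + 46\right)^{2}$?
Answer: $\frac{532878909}{3847835015890} \approx 0.00013849$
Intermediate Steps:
$w{\left(h \right)} = -24 + h^{2} + 175 h$
$L = 7225$ ($L = 85^{2} = 7225$)
$F = - \frac{2215101635}{532878909}$ ($F = - 5 \left(- \frac{14826}{-24 + 195^{2} + 175 \cdot 195} + \frac{45966}{44329}\right) = - 5 \left(- \frac{14826}{-24 + 38025 + 34125} + 45966 \cdot \frac{1}{44329}\right) = - 5 \left(- \frac{14826}{72126} + \frac{45966}{44329}\right) = - 5 \left(\left(-14826\right) \frac{1}{72126} + \frac{45966}{44329}\right) = - 5 \left(- \frac{2471}{12021} + \frac{45966}{44329}\right) = \left(-5\right) \frac{443020327}{532878909} = - \frac{2215101635}{532878909} \approx -4.1569$)
$\frac{1}{F + L} = \frac{1}{- \frac{2215101635}{532878909} + 7225} = \frac{1}{\frac{3847835015890}{532878909}} = \frac{532878909}{3847835015890}$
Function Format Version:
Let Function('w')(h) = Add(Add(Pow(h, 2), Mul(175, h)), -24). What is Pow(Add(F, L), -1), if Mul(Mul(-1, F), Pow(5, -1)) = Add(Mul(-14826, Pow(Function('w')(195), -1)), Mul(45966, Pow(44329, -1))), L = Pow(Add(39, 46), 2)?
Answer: Rational(532878909, 3847835015890) ≈ 0.00013849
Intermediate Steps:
Function('w')(h) = Add(-24, Pow(h, 2), Mul(175, h))
L = 7225 (L = Pow(85, 2) = 7225)
F = Rational(-2215101635, 532878909) (F = Mul(-5, Add(Mul(-14826, Pow(Add(-24, Pow(195, 2), Mul(175, 195)), -1)), Mul(45966, Pow(44329, -1)))) = Mul(-5, Add(Mul(-14826, Pow(Add(-24, 38025, 34125), -1)), Mul(45966, Rational(1, 44329)))) = Mul(-5, Add(Mul(-14826, Pow(72126, -1)), Rational(45966, 44329))) = Mul(-5, Add(Mul(-14826, Rational(1, 72126)), Rational(45966, 44329))) = Mul(-5, Add(Rational(-2471, 12021), Rational(45966, 44329))) = Mul(-5, Rational(443020327, 532878909)) = Rational(-2215101635, 532878909) ≈ -4.1569)
Pow(Add(F, L), -1) = Pow(Add(Rational(-2215101635, 532878909), 7225), -1) = Pow(Rational(3847835015890, 532878909), -1) = Rational(532878909, 3847835015890)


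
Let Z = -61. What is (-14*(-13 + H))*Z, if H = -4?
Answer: -14518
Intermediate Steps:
(-14*(-13 + H))*Z = -14*(-13 - 4)*(-61) = -14*(-17)*(-61) = 238*(-61) = -14518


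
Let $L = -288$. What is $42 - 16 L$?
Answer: $4650$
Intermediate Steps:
$42 - 16 L = 42 - -4608 = 42 + 4608 = 4650$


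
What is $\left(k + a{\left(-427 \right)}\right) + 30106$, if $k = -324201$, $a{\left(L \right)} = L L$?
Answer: $-111766$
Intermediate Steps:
$a{\left(L \right)} = L^{2}$
$\left(k + a{\left(-427 \right)}\right) + 30106 = \left(-324201 + \left(-427\right)^{2}\right) + 30106 = \left(-324201 + 182329\right) + 30106 = -141872 + 30106 = -111766$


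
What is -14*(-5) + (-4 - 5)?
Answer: 61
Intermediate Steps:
-14*(-5) + (-4 - 5) = 70 - 9 = 61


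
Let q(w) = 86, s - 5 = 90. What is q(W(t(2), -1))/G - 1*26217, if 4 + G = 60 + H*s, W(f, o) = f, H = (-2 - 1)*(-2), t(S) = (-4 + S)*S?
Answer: -8205878/313 ≈ -26217.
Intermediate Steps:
s = 95 (s = 5 + 90 = 95)
t(S) = S*(-4 + S)
H = 6 (H = -3*(-2) = 6)
G = 626 (G = -4 + (60 + 6*95) = -4 + (60 + 570) = -4 + 630 = 626)
q(W(t(2), -1))/G - 1*26217 = 86/626 - 1*26217 = 86*(1/626) - 26217 = 43/313 - 26217 = -8205878/313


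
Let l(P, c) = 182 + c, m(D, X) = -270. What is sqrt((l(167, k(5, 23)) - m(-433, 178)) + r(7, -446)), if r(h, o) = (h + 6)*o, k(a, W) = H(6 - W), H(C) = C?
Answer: I*sqrt(5363) ≈ 73.233*I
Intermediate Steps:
k(a, W) = 6 - W
r(h, o) = o*(6 + h) (r(h, o) = (6 + h)*o = o*(6 + h))
sqrt((l(167, k(5, 23)) - m(-433, 178)) + r(7, -446)) = sqrt(((182 + (6 - 1*23)) - 1*(-270)) - 446*(6 + 7)) = sqrt(((182 + (6 - 23)) + 270) - 446*13) = sqrt(((182 - 17) + 270) - 5798) = sqrt((165 + 270) - 5798) = sqrt(435 - 5798) = sqrt(-5363) = I*sqrt(5363)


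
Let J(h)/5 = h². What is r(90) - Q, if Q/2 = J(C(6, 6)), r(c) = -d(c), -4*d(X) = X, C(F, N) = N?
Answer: -675/2 ≈ -337.50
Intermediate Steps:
J(h) = 5*h²
d(X) = -X/4
r(c) = c/4 (r(c) = -(-1)*c/4 = c/4)
Q = 360 (Q = 2*(5*6²) = 2*(5*36) = 2*180 = 360)
r(90) - Q = (¼)*90 - 1*360 = 45/2 - 360 = -675/2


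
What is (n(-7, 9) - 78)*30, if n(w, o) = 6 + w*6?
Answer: -3420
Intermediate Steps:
n(w, o) = 6 + 6*w
(n(-7, 9) - 78)*30 = ((6 + 6*(-7)) - 78)*30 = ((6 - 42) - 78)*30 = (-36 - 78)*30 = -114*30 = -3420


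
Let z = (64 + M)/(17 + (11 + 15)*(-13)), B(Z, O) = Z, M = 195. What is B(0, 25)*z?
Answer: 0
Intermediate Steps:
z = -259/321 (z = (64 + 195)/(17 + (11 + 15)*(-13)) = 259/(17 + 26*(-13)) = 259/(17 - 338) = 259/(-321) = 259*(-1/321) = -259/321 ≈ -0.80685)
B(0, 25)*z = 0*(-259/321) = 0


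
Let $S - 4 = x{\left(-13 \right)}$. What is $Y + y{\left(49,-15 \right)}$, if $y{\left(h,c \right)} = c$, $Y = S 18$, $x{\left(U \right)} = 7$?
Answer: $183$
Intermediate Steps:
$S = 11$ ($S = 4 + 7 = 11$)
$Y = 198$ ($Y = 11 \cdot 18 = 198$)
$Y + y{\left(49,-15 \right)} = 198 - 15 = 183$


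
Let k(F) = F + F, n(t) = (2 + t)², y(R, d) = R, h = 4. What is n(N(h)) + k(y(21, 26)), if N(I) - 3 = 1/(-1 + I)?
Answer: 634/9 ≈ 70.444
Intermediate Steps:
N(I) = 3 + 1/(-1 + I)
k(F) = 2*F
n(N(h)) + k(y(21, 26)) = (2 + (-2 + 3*4)/(-1 + 4))² + 2*21 = (2 + (-2 + 12)/3)² + 42 = (2 + (⅓)*10)² + 42 = (2 + 10/3)² + 42 = (16/3)² + 42 = 256/9 + 42 = 634/9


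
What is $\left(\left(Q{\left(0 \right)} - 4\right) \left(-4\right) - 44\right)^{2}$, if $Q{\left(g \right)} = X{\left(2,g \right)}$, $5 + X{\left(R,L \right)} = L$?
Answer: $64$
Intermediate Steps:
$X{\left(R,L \right)} = -5 + L$
$Q{\left(g \right)} = -5 + g$
$\left(\left(Q{\left(0 \right)} - 4\right) \left(-4\right) - 44\right)^{2} = \left(\left(\left(-5 + 0\right) - 4\right) \left(-4\right) - 44\right)^{2} = \left(\left(-5 - 4\right) \left(-4\right) - 44\right)^{2} = \left(\left(-9\right) \left(-4\right) - 44\right)^{2} = \left(36 - 44\right)^{2} = \left(-8\right)^{2} = 64$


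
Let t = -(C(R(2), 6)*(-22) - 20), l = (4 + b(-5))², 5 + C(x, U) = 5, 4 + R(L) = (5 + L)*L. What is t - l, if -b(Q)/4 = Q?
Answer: -556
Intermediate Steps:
b(Q) = -4*Q
R(L) = -4 + L*(5 + L) (R(L) = -4 + (5 + L)*L = -4 + L*(5 + L))
C(x, U) = 0 (C(x, U) = -5 + 5 = 0)
l = 576 (l = (4 - 4*(-5))² = (4 + 20)² = 24² = 576)
t = 20 (t = -(0*(-22) - 20) = -(0 - 20) = -1*(-20) = 20)
t - l = 20 - 1*576 = 20 - 576 = -556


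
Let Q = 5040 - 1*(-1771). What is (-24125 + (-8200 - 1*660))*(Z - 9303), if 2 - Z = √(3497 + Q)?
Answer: 306793485 + 65970*√2577 ≈ 3.1014e+8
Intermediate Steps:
Q = 6811 (Q = 5040 + 1771 = 6811)
Z = 2 - 2*√2577 (Z = 2 - √(3497 + 6811) = 2 - √10308 = 2 - 2*√2577 ≈ -99.528)
(-24125 + (-8200 - 1*660))*(Z - 9303) = (-24125 + (-8200 - 1*660))*((2 - 2*√2577) - 9303) = (-24125 + (-8200 - 660))*(-9301 - 2*√2577) = (-24125 - 8860)*(-9301 - 2*√2577) = -32985*(-9301 - 2*√2577) = 306793485 + 65970*√2577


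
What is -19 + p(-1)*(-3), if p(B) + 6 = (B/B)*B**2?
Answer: -4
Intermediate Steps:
p(B) = -6 + B**2 (p(B) = -6 + (B/B)*B**2 = -6 + 1*B**2 = -6 + B**2)
-19 + p(-1)*(-3) = -19 + (-6 + (-1)**2)*(-3) = -19 + (-6 + 1)*(-3) = -19 - 5*(-3) = -19 + 15 = -4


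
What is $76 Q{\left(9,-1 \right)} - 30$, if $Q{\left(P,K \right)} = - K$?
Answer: $46$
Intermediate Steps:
$76 Q{\left(9,-1 \right)} - 30 = 76 \left(\left(-1\right) \left(-1\right)\right) - 30 = 76 \cdot 1 - 30 = 76 - 30 = 46$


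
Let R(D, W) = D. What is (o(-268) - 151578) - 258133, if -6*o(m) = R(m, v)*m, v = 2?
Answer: -1265045/3 ≈ -4.2168e+5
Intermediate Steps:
o(m) = -m²/6 (o(m) = -m*m/6 = -m²/6)
(o(-268) - 151578) - 258133 = (-⅙*(-268)² - 151578) - 258133 = (-⅙*71824 - 151578) - 258133 = (-35912/3 - 151578) - 258133 = -490646/3 - 258133 = -1265045/3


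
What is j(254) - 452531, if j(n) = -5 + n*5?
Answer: -451266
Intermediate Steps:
j(n) = -5 + 5*n
j(254) - 452531 = (-5 + 5*254) - 452531 = (-5 + 1270) - 452531 = 1265 - 452531 = -451266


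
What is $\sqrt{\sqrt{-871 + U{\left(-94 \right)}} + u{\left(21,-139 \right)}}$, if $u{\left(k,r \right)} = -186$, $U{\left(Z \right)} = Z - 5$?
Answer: $\sqrt{-186 + i \sqrt{970}} \approx 1.1379 + 13.686 i$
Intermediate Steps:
$U{\left(Z \right)} = -5 + Z$
$\sqrt{\sqrt{-871 + U{\left(-94 \right)}} + u{\left(21,-139 \right)}} = \sqrt{\sqrt{-871 - 99} - 186} = \sqrt{\sqrt{-970} - 186} = \sqrt{i \sqrt{970} - 186} = \sqrt{-186 + i \sqrt{970}}$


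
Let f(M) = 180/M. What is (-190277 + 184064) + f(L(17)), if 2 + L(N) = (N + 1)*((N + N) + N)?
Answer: -1422732/229 ≈ -6212.8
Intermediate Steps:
L(N) = -2 + 3*N*(1 + N) (L(N) = -2 + (N + 1)*((N + N) + N) = -2 + (1 + N)*(2*N + N) = -2 + (1 + N)*(3*N) = -2 + 3*N*(1 + N))
(-190277 + 184064) + f(L(17)) = (-190277 + 184064) + 180/(-2 + 3*17 + 3*17²) = -6213 + 180/(-2 + 51 + 3*289) = -6213 + 180/(-2 + 51 + 867) = -6213 + 180/916 = -6213 + 180*(1/916) = -6213 + 45/229 = -1422732/229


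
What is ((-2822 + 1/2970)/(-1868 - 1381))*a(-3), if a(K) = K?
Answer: -8381339/3216510 ≈ -2.6057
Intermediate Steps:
((-2822 + 1/2970)/(-1868 - 1381))*a(-3) = ((-2822 + 1/2970)/(-1868 - 1381))*(-3) = ((-2822 + 1/2970)/(-3249))*(-3) = -8381339/2970*(-1/3249)*(-3) = (8381339/9649530)*(-3) = -8381339/3216510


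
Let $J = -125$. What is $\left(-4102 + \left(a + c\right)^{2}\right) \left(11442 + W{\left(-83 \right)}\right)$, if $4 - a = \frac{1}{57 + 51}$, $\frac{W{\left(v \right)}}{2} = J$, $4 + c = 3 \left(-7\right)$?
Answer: $- \frac{59733616433}{1458} \approx -4.097 \cdot 10^{7}$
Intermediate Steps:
$c = -25$ ($c = -4 + 3 \left(-7\right) = -4 - 21 = -25$)
$W{\left(v \right)} = -250$ ($W{\left(v \right)} = 2 \left(-125\right) = -250$)
$a = \frac{431}{108}$ ($a = 4 - \frac{1}{57 + 51} = 4 - \frac{1}{108} = \frac{431}{108} \approx 3.9907$)
$\left(-4102 + \left(a + c\right)^{2}\right) \left(11442 + W{\left(-83 \right)}\right) = \left(-4102 + \left(\frac{431}{108} - 25\right)^{2}\right) \left(11442 - 250\right) = \left(-4102 + \left(- \frac{2269}{108}\right)^{2}\right) 11192 = \left(-4102 + \frac{5148361}{11664}\right) 11192 = \left(- \frac{42697367}{11664}\right) 11192 = - \frac{59733616433}{1458}$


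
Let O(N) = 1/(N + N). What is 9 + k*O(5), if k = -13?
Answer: 77/10 ≈ 7.7000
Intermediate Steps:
O(N) = 1/(2*N)
9 + k*O(5) = 9 - 13/(2*5) = 9 - 13*1/10 = 9 - 13/10 = 77/10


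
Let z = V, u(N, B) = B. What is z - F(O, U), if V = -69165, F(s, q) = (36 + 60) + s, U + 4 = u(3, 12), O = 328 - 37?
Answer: -69552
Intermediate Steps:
O = 291
U = 8 (U = -4 + 12 = 8)
F(s, q) = 96 + s
z = -69165
z - F(O, U) = -69165 - (96 + 291) = -69165 - 1*387 = -69165 - 387 = -69552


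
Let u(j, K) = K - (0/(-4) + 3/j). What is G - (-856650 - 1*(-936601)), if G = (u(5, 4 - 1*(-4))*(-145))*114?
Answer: -202273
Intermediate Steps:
u(j, K) = K - 3/j (u(j, K) = K - (0*(-1/4) + 3/j) = K - (0 + 3/j) = K - 3/j)
G = -122322 (G = (((4 - 1*(-4)) - 3/5)*(-145))*114 = (((4 + 4) - 3*1/5)*(-145))*114 = ((8 - 3/5)*(-145))*114 = ((37/5)*(-145))*114 = -1073*114 = -122322)
G - (-856650 - 1*(-936601)) = -122322 - (-856650 - 1*(-936601)) = -122322 - (-856650 + 936601) = -122322 - 1*79951 = -122322 - 79951 = -202273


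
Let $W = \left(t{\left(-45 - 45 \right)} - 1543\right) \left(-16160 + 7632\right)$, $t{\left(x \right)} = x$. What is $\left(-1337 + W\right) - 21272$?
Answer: $13903615$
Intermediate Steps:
$W = 13926224$ ($W = \left(\left(-45 - 45\right) - 1543\right) \left(-16160 + 7632\right) = \left(-90 - 1543\right) \left(-8528\right) = \left(-1633\right) \left(-8528\right) = 13926224$)
$\left(-1337 + W\right) - 21272 = \left(-1337 + 13926224\right) - 21272 = 13924887 - 21272 = 13903615$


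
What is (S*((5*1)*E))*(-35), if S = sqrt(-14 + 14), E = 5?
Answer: 0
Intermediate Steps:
S = 0 (S = sqrt(0) = 0)
(S*((5*1)*E))*(-35) = (0*((5*1)*5))*(-35) = (0*(5*5))*(-35) = (0*25)*(-35) = 0*(-35) = 0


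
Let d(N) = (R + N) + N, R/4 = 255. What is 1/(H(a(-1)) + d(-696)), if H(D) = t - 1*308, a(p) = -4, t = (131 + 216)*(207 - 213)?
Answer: -1/2762 ≈ -0.00036206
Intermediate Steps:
R = 1020 (R = 4*255 = 1020)
t = -2082 (t = 347*(-6) = -2082)
d(N) = 1020 + 2*N (d(N) = (1020 + N) + N = 1020 + 2*N)
H(D) = -2390 (H(D) = -2082 - 1*308 = -2082 - 308 = -2390)
1/(H(a(-1)) + d(-696)) = 1/(-2390 + (1020 + 2*(-696))) = 1/(-2390 + (1020 - 1392)) = 1/(-2390 - 372) = 1/(-2762) = -1/2762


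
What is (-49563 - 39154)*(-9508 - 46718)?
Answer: 4988202042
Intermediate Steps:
(-49563 - 39154)*(-9508 - 46718) = -88717*(-56226) = 4988202042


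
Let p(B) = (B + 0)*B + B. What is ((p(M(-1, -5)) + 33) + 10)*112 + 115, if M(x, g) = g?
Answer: 7171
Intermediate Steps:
p(B) = B + B² (p(B) = B*B + B = B² + B = B + B²)
((p(M(-1, -5)) + 33) + 10)*112 + 115 = ((-5*(1 - 5) + 33) + 10)*112 + 115 = ((-5*(-4) + 33) + 10)*112 + 115 = ((20 + 33) + 10)*112 + 115 = (53 + 10)*112 + 115 = 63*112 + 115 = 7056 + 115 = 7171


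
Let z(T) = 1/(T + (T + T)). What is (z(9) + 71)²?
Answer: 3678724/729 ≈ 5046.3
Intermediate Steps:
z(T) = 1/(3*T) (z(T) = 1/(T + 2*T) = 1/(3*T))
(z(9) + 71)² = ((⅓)/9 + 71)² = ((⅓)*(⅑) + 71)² = (1/27 + 71)² = (1918/27)² = 3678724/729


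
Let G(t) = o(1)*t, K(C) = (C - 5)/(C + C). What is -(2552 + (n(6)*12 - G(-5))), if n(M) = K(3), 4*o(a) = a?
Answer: -10197/4 ≈ -2549.3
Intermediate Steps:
o(a) = a/4
K(C) = (-5 + C)/(2*C) (K(C) = (-5 + C)/((2*C)) = (-5 + C)*(1/(2*C)) = (-5 + C)/(2*C))
n(M) = -1/3 (n(M) = (1/2)*(-5 + 3)/3 = (1/2)*(1/3)*(-2) = -1/3)
G(t) = t/4 (G(t) = ((1/4)*1)*t = t/4)
-(2552 + (n(6)*12 - G(-5))) = -(2552 + (-1/3*12 - (-5)/4)) = -(2552 + (-4 - 1*(-5/4))) = -(2552 + (-4 + 5/4)) = -(2552 - 11/4) = -1*10197/4 = -10197/4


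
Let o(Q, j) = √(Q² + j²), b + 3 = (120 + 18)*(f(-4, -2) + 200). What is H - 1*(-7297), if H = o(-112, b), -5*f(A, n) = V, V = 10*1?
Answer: 7297 + 7*√15233665 ≈ 34618.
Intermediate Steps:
V = 10
f(A, n) = -2 (f(A, n) = -⅕*10 = -2)
b = 27321 (b = -3 + (120 + 18)*(-2 + 200) = -3 + 138*198 = -3 + 27324 = 27321)
H = 7*√15233665 (H = √((-112)² + 27321²) = √(12544 + 746437041) = √746449585 = 7*√15233665 ≈ 27321.)
H - 1*(-7297) = 7*√15233665 - 1*(-7297) = 7*√15233665 + 7297 = 7297 + 7*√15233665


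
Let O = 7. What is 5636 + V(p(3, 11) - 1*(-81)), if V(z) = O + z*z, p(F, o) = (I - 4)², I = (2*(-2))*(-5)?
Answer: 119212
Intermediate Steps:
I = 20 (I = -4*(-5) = 20)
p(F, o) = 256 (p(F, o) = (20 - 4)² = 16² = 256)
V(z) = 7 + z² (V(z) = 7 + z*z = 7 + z²)
5636 + V(p(3, 11) - 1*(-81)) = 5636 + (7 + (256 - 1*(-81))²) = 5636 + (7 + (256 + 81)²) = 5636 + (7 + 337²) = 5636 + (7 + 113569) = 5636 + 113576 = 119212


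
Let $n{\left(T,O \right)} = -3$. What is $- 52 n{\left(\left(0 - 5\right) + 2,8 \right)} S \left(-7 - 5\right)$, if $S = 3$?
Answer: $-5616$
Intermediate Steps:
$- 52 n{\left(\left(0 - 5\right) + 2,8 \right)} S \left(-7 - 5\right) = \left(-52\right) \left(-3\right) 3 \left(-7 - 5\right) = 156 \cdot 3 \left(-12\right) = 156 \left(-36\right) = -5616$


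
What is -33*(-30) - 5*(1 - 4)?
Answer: 1005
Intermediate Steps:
-33*(-30) - 5*(1 - 4) = 990 - 5*(-3) = 990 + 15 = 1005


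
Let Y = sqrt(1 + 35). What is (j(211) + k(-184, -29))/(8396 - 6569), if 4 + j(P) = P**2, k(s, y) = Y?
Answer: 4947/203 ≈ 24.369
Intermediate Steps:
Y = 6 (Y = sqrt(36) = 6)
k(s, y) = 6
j(P) = -4 + P**2
(j(211) + k(-184, -29))/(8396 - 6569) = ((-4 + 211**2) + 6)/(8396 - 6569) = ((-4 + 44521) + 6)/1827 = (44517 + 6)*(1/1827) = 44523*(1/1827) = 4947/203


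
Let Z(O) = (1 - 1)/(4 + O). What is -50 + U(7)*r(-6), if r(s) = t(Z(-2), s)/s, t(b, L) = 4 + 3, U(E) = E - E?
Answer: -50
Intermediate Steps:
Z(O) = 0 (Z(O) = 0/(4 + O) = 0)
U(E) = 0
t(b, L) = 7
r(s) = 7/s
-50 + U(7)*r(-6) = -50 + 0*(7/(-6)) = -50 + 0*(7*(-1/6)) = -50 + 0*(-7/6) = -50 + 0 = -50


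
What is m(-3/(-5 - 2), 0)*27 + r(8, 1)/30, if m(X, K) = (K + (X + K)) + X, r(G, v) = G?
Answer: 2458/105 ≈ 23.410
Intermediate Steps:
m(X, K) = 2*K + 2*X (m(X, K) = (K + (K + X)) + X = (X + 2*K) + X = 2*K + 2*X)
m(-3/(-5 - 2), 0)*27 + r(8, 1)/30 = (2*0 + 2*(-3/(-5 - 2)))*27 + 8/30 = (0 + 2*(-3/(-7)))*27 + 8*(1/30) = (0 + 2*(-3*(-⅐)))*27 + 4/15 = (0 + 2*(3/7))*27 + 4/15 = (0 + 6/7)*27 + 4/15 = (6/7)*27 + 4/15 = 162/7 + 4/15 = 2458/105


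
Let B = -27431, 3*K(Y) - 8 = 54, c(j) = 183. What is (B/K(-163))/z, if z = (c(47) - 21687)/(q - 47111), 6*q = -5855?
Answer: -7914419551/2666496 ≈ -2968.1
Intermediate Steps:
q = -5855/6 (q = (⅙)*(-5855) = -5855/6 ≈ -975.83)
K(Y) = 62/3 (K(Y) = 8/3 + (⅓)*54 = 8/3 + 18 = 62/3)
z = 129024/288521 (z = (183 - 21687)/(-5855/6 - 47111) = -21504/(-288521/6) = -21504*(-6/288521) = 129024/288521 ≈ 0.44719)
(B/K(-163))/z = (-27431/62/3)/(129024/288521) = -27431*3/62*(288521/129024) = -82293/62*288521/129024 = -7914419551/2666496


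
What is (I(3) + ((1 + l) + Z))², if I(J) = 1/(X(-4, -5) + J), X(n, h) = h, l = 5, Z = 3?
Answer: 289/4 ≈ 72.250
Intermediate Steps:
I(J) = 1/(-5 + J)
(I(3) + ((1 + l) + Z))² = (1/(-5 + 3) + ((1 + 5) + 3))² = (1/(-2) + (6 + 3))² = (-½ + 9)² = (17/2)² = 289/4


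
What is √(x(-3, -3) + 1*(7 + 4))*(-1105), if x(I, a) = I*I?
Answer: -2210*√5 ≈ -4941.7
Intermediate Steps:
x(I, a) = I²
√(x(-3, -3) + 1*(7 + 4))*(-1105) = √((-3)² + 1*(7 + 4))*(-1105) = √(9 + 1*11)*(-1105) = √(9 + 11)*(-1105) = √20*(-1105) = (2*√5)*(-1105) = -2210*√5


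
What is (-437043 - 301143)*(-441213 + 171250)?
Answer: 199282907118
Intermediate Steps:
(-437043 - 301143)*(-441213 + 171250) = -738186*(-269963) = 199282907118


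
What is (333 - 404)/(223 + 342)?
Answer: -71/565 ≈ -0.12566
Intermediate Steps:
(333 - 404)/(223 + 342) = -71/565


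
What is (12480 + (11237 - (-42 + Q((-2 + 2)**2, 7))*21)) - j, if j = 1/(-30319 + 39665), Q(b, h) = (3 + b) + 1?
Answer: 229117189/9346 ≈ 24515.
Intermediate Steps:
Q(b, h) = 4 + b
j = 1/9346 ≈ 0.00010700
(12480 + (11237 - (-42 + Q((-2 + 2)**2, 7))*21)) - j = (12480 + (11237 - (-42 + (4 + (-2 + 2)**2))*21)) - 1*1/9346 = (12480 + (11237 - (-42 + (4 + 0**2))*21)) - 1/9346 = (12480 + (11237 - (-42 + (4 + 0))*21)) - 1/9346 = (12480 + (11237 - (-42 + 4)*21)) - 1/9346 = (12480 + (11237 - (-38)*21)) - 1/9346 = (12480 + (11237 - 1*(-798))) - 1/9346 = (12480 + (11237 + 798)) - 1/9346 = (12480 + 12035) - 1/9346 = 24515 - 1/9346 = 229117189/9346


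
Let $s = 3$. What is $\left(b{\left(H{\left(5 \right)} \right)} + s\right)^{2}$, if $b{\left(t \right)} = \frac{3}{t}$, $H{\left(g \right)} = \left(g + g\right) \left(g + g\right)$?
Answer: $\frac{91809}{10000} \approx 9.1809$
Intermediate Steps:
$H{\left(g \right)} = 4 g^{2}$ ($H{\left(g \right)} = 2 g 2 g = 4 g^{2}$)
$\left(b{\left(H{\left(5 \right)} \right)} + s\right)^{2} = \left(\frac{3}{4 \cdot 5^{2}} + 3\right)^{2} = \left(\frac{3}{4 \cdot 25} + 3\right)^{2} = \left(\frac{3}{100} + 3\right)^{2} = \left(\frac{303}{100}\right)^{2} = \frac{91809}{10000}$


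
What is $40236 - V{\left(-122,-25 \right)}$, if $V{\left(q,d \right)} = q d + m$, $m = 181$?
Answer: $37005$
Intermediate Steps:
$V{\left(q,d \right)} = 181 + d q$ ($V{\left(q,d \right)} = q d + 181 = d q + 181 = 181 + d q$)
$40236 - V{\left(-122,-25 \right)} = 40236 - \left(181 - -3050\right) = 40236 - \left(181 + 3050\right) = 40236 - 3231 = 37005$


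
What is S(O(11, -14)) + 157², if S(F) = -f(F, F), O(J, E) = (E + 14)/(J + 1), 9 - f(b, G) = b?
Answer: 24640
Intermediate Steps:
f(b, G) = 9 - b
O(J, E) = (14 + E)/(1 + J)
S(F) = -9 + F (S(F) = -(9 - F) = -9 + F)
S(O(11, -14)) + 157² = (-9 + (14 - 14)/(1 + 11)) + 157² = (-9 + 0/12) + 24649 = (-9 + (1/12)*0) + 24649 = (-9 + 0) + 24649 = -9 + 24649 = 24640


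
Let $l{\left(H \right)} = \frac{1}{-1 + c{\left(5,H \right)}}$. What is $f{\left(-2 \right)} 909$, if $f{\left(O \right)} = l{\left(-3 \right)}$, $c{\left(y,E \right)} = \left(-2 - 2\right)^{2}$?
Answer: $\frac{303}{5} \approx 60.6$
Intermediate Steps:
$c{\left(y,E \right)} = 16$ ($c{\left(y,E \right)} = \left(-4\right)^{2} = 16$)
$l{\left(H \right)} = \frac{1}{15}$ ($l{\left(H \right)} = \frac{1}{-1 + 16} = \frac{1}{15}$)
$f{\left(O \right)} = \frac{1}{15}$
$f{\left(-2 \right)} 909 = \frac{1}{15} \cdot 909 = \frac{303}{5}$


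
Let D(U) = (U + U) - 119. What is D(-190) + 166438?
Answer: 165939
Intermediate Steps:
D(U) = -119 + 2*U (D(U) = 2*U - 119 = -119 + 2*U)
D(-190) + 166438 = (-119 + 2*(-190)) + 166438 = (-119 - 380) + 166438 = -499 + 166438 = 165939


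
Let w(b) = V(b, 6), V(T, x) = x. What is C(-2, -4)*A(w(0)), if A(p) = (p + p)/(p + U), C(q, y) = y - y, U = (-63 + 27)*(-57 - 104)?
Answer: 0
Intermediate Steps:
w(b) = 6
U = 5796 (U = -36*(-161) = 5796)
C(q, y) = 0
A(p) = 2*p/(5796 + p) (A(p) = (p + p)/(p + 5796) = (2*p)/(5796 + p) = 2*p/(5796 + p))
C(-2, -4)*A(w(0)) = 0*(2*6/(5796 + 6)) = 0*(2*6/5802) = 0*(2*6*(1/5802)) = 0*(2/967) = 0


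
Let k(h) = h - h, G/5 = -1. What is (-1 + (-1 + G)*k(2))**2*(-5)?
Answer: -5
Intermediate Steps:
G = -5 (G = 5*(-1) = -5)
k(h) = 0
(-1 + (-1 + G)*k(2))**2*(-5) = (-1 + (-1 - 5)*0)**2*(-5) = (-1 - 6*0)**2*(-5) = (-1 + 0)**2*(-5) = (-1)**2*(-5) = 1*(-5) = -5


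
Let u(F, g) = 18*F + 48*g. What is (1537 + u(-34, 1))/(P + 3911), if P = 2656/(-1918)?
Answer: 933107/3749321 ≈ 0.24887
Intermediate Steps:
P = -1328/959 (P = 2656*(-1/1918) = -1328/959 ≈ -1.3848)
(1537 + u(-34, 1))/(P + 3911) = (1537 + (18*(-34) + 48*1))/(-1328/959 + 3911) = (1537 + (-612 + 48))/(3749321/959) = (1537 - 564)*(959/3749321) = 973*(959/3749321) = 933107/3749321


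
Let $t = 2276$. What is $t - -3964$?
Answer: $6240$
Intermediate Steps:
$t - -3964 = 2276 - -3964 = 2276 + 3964 = 6240$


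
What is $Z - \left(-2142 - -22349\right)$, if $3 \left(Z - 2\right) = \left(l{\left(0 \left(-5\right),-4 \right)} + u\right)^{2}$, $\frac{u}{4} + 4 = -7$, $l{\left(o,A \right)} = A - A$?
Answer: $- \frac{58679}{3} \approx -19560.0$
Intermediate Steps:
$l{\left(o,A \right)} = 0$
$u = -44$ ($u = -16 + 4 \left(-7\right) = -16 - 28 = -44$)
$Z = \frac{1942}{3}$ ($Z = 2 + \frac{\left(0 - 44\right)^{2}}{3} = 2 + \frac{\left(-44\right)^{2}}{3} = 2 + \frac{1}{3} \cdot 1936 = 2 + \frac{1936}{3} = \frac{1942}{3} \approx 647.33$)
$Z - \left(-2142 - -22349\right) = \frac{1942}{3} - \left(-2142 - -22349\right) = \frac{1942}{3} - \left(-2142 + 22349\right) = \frac{1942}{3} - 20207 = - \frac{58679}{3}$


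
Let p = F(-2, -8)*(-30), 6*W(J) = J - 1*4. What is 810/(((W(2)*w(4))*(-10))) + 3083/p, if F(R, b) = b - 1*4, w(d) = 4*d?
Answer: 17101/720 ≈ 23.751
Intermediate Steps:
W(J) = -⅔ + J/6 (W(J) = (J - 1*4)/6 = (J - 4)/6 = (-4 + J)/6 = -⅔ + J/6)
F(R, b) = -4 + b (F(R, b) = b - 4 = -4 + b)
p = 360 (p = (-4 - 8)*(-30) = -12*(-30) = 360)
810/(((W(2)*w(4))*(-10))) + 3083/p = 810/((((-⅔ + (⅙)*2)*(4*4))*(-10))) + 3083/360 = 810/((((-⅔ + ⅓)*16)*(-10))) + 3083*(1/360) = 810/((-⅓*16*(-10))) + 3083/360 = 810/((-16/3*(-10))) + 3083/360 = 810/(160/3) + 3083/360 = 810*(3/160) + 3083/360 = 243/16 + 3083/360 = 17101/720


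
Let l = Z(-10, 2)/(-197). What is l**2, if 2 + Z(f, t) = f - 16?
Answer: 784/38809 ≈ 0.020202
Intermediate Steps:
Z(f, t) = -18 + f (Z(f, t) = -2 + (f - 16) = -2 + (-16 + f) = -18 + f)
l = 28/197 (l = (-18 - 10)/(-197) = -28*(-1/197) = 28/197 ≈ 0.14213)
l**2 = (28/197)**2 = 784/38809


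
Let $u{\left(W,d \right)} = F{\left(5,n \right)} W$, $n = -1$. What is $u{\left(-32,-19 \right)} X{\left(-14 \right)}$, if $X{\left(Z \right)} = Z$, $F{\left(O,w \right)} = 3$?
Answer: $1344$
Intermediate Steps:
$u{\left(W,d \right)} = 3 W$
$u{\left(-32,-19 \right)} X{\left(-14 \right)} = 3 \left(-32\right) \left(-14\right) = \left(-96\right) \left(-14\right) = 1344$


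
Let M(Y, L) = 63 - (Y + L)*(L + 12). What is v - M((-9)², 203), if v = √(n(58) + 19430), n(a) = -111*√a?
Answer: 60997 + √(19430 - 111*√58) ≈ 61133.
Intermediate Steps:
M(Y, L) = 63 - (12 + L)*(L + Y) (M(Y, L) = 63 - (L + Y)*(12 + L) = 63 - (12 + L)*(L + Y))
v = √(19430 - 111*√58) (v = √(-111*√58 + 19430) = √(19430 - 111*√58) ≈ 136.33)
v - M((-9)², 203) = √(19430 - 111*√58) - (63 - 1*203² - 12*203 - 12*(-9)² - 1*203*(-9)²) = √(19430 - 111*√58) - (63 - 1*41209 - 2436 - 12*81 - 1*203*81) = √(19430 - 111*√58) - (63 - 41209 - 2436 - 972 - 16443) = √(19430 - 111*√58) - 1*(-60997) = √(19430 - 111*√58) + 60997 = 60997 + √(19430 - 111*√58)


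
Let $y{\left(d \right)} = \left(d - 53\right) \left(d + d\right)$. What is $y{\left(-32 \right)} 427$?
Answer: $2322880$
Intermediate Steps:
$y{\left(d \right)} = 2 d \left(-53 + d\right)$ ($y{\left(d \right)} = \left(-53 + d\right) 2 d = 2 d \left(-53 + d\right)$)
$y{\left(-32 \right)} 427 = 2 \left(-32\right) \left(-53 - 32\right) 427 = 2 \left(-32\right) \left(-85\right) 427 = 5440 \cdot 427 = 2322880$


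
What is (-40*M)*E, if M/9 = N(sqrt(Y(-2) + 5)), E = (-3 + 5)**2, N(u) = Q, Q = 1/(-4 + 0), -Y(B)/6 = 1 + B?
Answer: 360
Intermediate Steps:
Y(B) = -6 - 6*B (Y(B) = -6*(1 + B) = -6 - 6*B)
Q = -1/4 (Q = 1/(-4) = -1/4 ≈ -0.25000)
N(u) = -1/4
E = 4 (E = 2**2 = 4)
M = -9/4 (M = 9*(-1/4) = -9/4 ≈ -2.2500)
(-40*M)*E = -40*(-9/4)*4 = 90*4 = 360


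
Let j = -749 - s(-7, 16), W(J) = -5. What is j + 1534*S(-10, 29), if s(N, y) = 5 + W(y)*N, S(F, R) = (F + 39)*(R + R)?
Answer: 2579399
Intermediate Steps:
S(F, R) = 2*R*(39 + F) (S(F, R) = (39 + F)*(2*R) = 2*R*(39 + F))
s(N, y) = 5 - 5*N
j = -789 (j = -749 - (5 - 5*(-7)) = -749 - (5 + 35) = -749 - 1*40 = -749 - 40 = -789)
j + 1534*S(-10, 29) = -789 + 1534*(2*29*(39 - 10)) = -789 + 1534*(2*29*29) = -789 + 1534*1682 = -789 + 2580188 = 2579399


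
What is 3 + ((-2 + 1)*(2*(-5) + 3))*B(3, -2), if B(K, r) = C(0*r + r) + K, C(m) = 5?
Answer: 59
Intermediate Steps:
B(K, r) = 5 + K
3 + ((-2 + 1)*(2*(-5) + 3))*B(3, -2) = 3 + ((-2 + 1)*(2*(-5) + 3))*(5 + 3) = 3 - (-10 + 3)*8 = 3 - 1*(-7)*8 = 3 + 7*8 = 3 + 56 = 59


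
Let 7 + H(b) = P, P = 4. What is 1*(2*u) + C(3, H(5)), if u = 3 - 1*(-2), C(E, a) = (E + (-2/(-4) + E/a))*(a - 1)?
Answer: 0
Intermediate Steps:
H(b) = -3 (H(b) = -7 + 4 = -3)
C(E, a) = (-1 + a)*(½ + E + E/a) (C(E, a) = (E + (-2*(-¼) + E/a))*(-1 + a) = (E + (½ + E/a))*(-1 + a) = (½ + E + E/a)*(-1 + a) = (-1 + a)*(½ + E + E/a))
u = 5 (u = 3 + 2 = 5)
1*(2*u) + C(3, H(5)) = 1*(2*5) + (-½ + (½)*(-3) + 3*(-3) - 1*3/(-3)) = 1*10 + (-½ - 3/2 - 9 - 1*3*(-⅓)) = 10 + (-½ - 3/2 - 9 + 1) = 10 - 10 = 0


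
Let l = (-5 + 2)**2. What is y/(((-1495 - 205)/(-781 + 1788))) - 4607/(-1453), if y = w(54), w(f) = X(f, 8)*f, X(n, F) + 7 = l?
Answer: -37547642/617525 ≈ -60.803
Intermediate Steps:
l = 9 (l = (-3)**2 = 9)
X(n, F) = 2 (X(n, F) = -7 + 9 = 2)
w(f) = 2*f
y = 108 (y = 2*54 = 108)
y/(((-1495 - 205)/(-781 + 1788))) - 4607/(-1453) = 108/(((-1495 - 205)/(-781 + 1788))) - 4607/(-1453) = 108/((-1700/1007)) - 4607*(-1/1453) = 108/((-1700*1/1007)) + 4607/1453 = 108/(-1700/1007) + 4607/1453 = 108*(-1007/1700) + 4607/1453 = -27189/425 + 4607/1453 = -37547642/617525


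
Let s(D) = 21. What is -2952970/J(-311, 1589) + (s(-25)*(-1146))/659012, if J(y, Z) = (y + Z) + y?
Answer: -973032968731/318632302 ≈ -3053.8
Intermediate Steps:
J(y, Z) = Z + 2*y (J(y, Z) = (Z + y) + y = Z + 2*y)
-2952970/J(-311, 1589) + (s(-25)*(-1146))/659012 = -2952970/(1589 + 2*(-311)) + (21*(-1146))/659012 = -2952970/(1589 - 622) - 24066*1/659012 = -2952970/967 - 12033/329506 = -973032968731/318632302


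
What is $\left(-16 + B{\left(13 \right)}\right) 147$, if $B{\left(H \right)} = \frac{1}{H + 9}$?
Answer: $- \frac{51597}{22} \approx -2345.3$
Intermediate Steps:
$B{\left(H \right)} = \frac{1}{9 + H}$
$\left(-16 + B{\left(13 \right)}\right) 147 = \left(-16 + \frac{1}{9 + 13}\right) 147 = \left(-16 + \frac{1}{22}\right) 147 = \left(- \frac{351}{22}\right) 147 = - \frac{51597}{22}$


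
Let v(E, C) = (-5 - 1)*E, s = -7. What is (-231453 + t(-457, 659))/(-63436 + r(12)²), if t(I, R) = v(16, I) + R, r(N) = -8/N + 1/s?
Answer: 101822490/27974987 ≈ 3.6398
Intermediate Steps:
v(E, C) = -6*E
r(N) = -⅐ - 8/N (r(N) = -8/N + 1/(-7) = -8/N + 1*(-⅐) = -8/N - ⅐ = -⅐ - 8/N)
t(I, R) = -96 + R (t(I, R) = -6*16 + R = -96 + R)
(-231453 + t(-457, 659))/(-63436 + r(12)²) = (-231453 + (-96 + 659))/(-63436 + ((⅐)*(-56 - 1*12)/12)²) = (-231453 + 563)/(-63436 + ((⅐)*(1/12)*(-56 - 12))²) = -230890/(-63436 + ((⅐)*(1/12)*(-68))²) = -230890/(-63436 + (-17/21)²) = -230890/(-63436 + 289/441) = -230890/(-27974987/441) = -230890*(-441/27974987) = 101822490/27974987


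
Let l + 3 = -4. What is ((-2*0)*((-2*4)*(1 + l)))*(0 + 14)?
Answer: 0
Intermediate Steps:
l = -7 (l = -3 - 4 = -7)
((-2*0)*((-2*4)*(1 + l)))*(0 + 14) = ((-2*0)*((-2*4)*(1 - 7)))*(0 + 14) = (0*(-8*(-6)))*14 = (0*48)*14 = 0*14 = 0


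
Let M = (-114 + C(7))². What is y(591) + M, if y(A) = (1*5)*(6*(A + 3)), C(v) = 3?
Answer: 30141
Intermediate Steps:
y(A) = 90 + 30*A (y(A) = 5*(6*(3 + A)) = 5*(18 + 6*A) = 90 + 30*A)
M = 12321 (M = (-114 + 3)² = (-111)² = 12321)
y(591) + M = (90 + 30*591) + 12321 = (90 + 17730) + 12321 = 17820 + 12321 = 30141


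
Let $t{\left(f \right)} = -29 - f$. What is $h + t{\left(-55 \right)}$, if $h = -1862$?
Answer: $-1836$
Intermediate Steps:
$h + t{\left(-55 \right)} = -1862 - -26 = -1862 + \left(-29 + 55\right) = -1862 + 26 = -1836$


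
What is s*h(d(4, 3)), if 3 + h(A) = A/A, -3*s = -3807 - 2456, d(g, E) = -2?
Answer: -12526/3 ≈ -4175.3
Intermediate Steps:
s = 6263/3 (s = -(-3807 - 2456)/3 = -1/3*(-6263) = 6263/3 ≈ 2087.7)
h(A) = -2 (h(A) = -3 + A/A = -3 + 1 = -2)
s*h(d(4, 3)) = (6263/3)*(-2) = -12526/3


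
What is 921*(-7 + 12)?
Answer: 4605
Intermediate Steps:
921*(-7 + 12) = 921*5 = 4605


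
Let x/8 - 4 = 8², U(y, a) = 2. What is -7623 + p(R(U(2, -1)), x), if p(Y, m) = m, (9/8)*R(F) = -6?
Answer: -7079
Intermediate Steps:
R(F) = -16/3 (R(F) = (8/9)*(-6) = -16/3)
x = 544 (x = 32 + 8*8² = 32 + 8*64 = 32 + 512 = 544)
-7623 + p(R(U(2, -1)), x) = -7623 + 544 = -7079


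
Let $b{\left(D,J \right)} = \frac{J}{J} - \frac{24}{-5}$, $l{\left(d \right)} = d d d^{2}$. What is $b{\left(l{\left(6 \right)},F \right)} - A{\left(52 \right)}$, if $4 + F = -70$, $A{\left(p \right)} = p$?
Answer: $- \frac{231}{5} \approx -46.2$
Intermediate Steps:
$F = -74$ ($F = -4 - 70 = -74$)
$l{\left(d \right)} = d^{4}$ ($l{\left(d \right)} = d^{2} d^{2} = d^{4}$)
$b{\left(D,J \right)} = \frac{29}{5}$ ($b{\left(D,J \right)} = 1 - - \frac{24}{5} = 1 + \frac{24}{5} = \frac{29}{5}$)
$b{\left(l{\left(6 \right)},F \right)} - A{\left(52 \right)} = \frac{29}{5} - 52 = - \frac{231}{5}$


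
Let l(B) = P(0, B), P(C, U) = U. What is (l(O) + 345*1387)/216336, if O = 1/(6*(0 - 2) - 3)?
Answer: 1794431/811260 ≈ 2.2119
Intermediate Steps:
O = -1/15 (O = 1/(6*(-2) - 3) = 1/(-12 - 3) = 1/(-15) = -1/15 ≈ -0.066667)
l(B) = B
(l(O) + 345*1387)/216336 = (-1/15 + 345*1387)/216336 = (-1/15 + 478515)*(1/216336) = (7177724/15)*(1/216336) = 1794431/811260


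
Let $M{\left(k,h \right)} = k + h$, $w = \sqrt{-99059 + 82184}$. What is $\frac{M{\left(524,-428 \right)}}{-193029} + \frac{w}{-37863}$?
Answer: $- \frac{32}{64343} - \frac{25 i \sqrt{3}}{12621} \approx -0.00049733 - 0.0034309 i$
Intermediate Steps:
$w = 75 i \sqrt{3}$ ($w = \sqrt{-16875} = 75 i \sqrt{3} \approx 129.9 i$)
$M{\left(k,h \right)} = h + k$
$\frac{M{\left(524,-428 \right)}}{-193029} + \frac{w}{-37863} = \frac{-428 + 524}{-193029} + \frac{75 i \sqrt{3}}{-37863} = 96 \left(- \frac{1}{193029}\right) + 75 i \sqrt{3} \left(- \frac{1}{37863}\right) = - \frac{32}{64343} - \frac{25 i \sqrt{3}}{12621}$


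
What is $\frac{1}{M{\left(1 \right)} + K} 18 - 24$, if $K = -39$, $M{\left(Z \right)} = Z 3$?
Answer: $- \frac{49}{2} \approx -24.5$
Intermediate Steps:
$M{\left(Z \right)} = 3 Z$
$\frac{1}{M{\left(1 \right)} + K} 18 - 24 = \frac{1}{3 \cdot 1 - 39} \cdot 18 - 24 = \frac{1}{3 - 39} \cdot 18 - 24 = \frac{1}{-36} \cdot 18 - 24 = \left(- \frac{1}{36}\right) 18 - 24 = - \frac{1}{2} - 24 = - \frac{49}{2}$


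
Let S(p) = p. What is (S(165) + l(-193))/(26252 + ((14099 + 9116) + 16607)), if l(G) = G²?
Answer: 18707/33037 ≈ 0.56624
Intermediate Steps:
(S(165) + l(-193))/(26252 + ((14099 + 9116) + 16607)) = (165 + (-193)²)/(26252 + ((14099 + 9116) + 16607)) = (165 + 37249)/(26252 + (23215 + 16607)) = 37414/(26252 + 39822) = 37414/66074 = 37414*(1/66074) = 18707/33037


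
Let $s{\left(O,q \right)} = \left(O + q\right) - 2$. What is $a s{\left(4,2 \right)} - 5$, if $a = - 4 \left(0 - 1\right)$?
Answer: $11$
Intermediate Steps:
$s{\left(O,q \right)} = -2 + O + q$
$a = 4$ ($a = \left(-4\right) \left(-1\right) = 4$)
$a s{\left(4,2 \right)} - 5 = 4 \left(-2 + 4 + 2\right) - 5 = 4 \cdot 4 - 5 = 16 - 5 = 11$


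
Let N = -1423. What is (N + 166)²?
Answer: 1580049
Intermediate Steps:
(N + 166)² = (-1423 + 166)² = (-1257)² = 1580049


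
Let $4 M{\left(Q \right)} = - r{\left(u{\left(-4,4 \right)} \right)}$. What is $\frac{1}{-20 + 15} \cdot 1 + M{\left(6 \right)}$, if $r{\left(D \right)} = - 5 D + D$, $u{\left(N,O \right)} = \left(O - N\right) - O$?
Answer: $\frac{19}{5} \approx 3.8$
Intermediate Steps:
$u{\left(N,O \right)} = - N$
$r{\left(D \right)} = - 4 D$
$M{\left(Q \right)} = 4$ ($M{\left(Q \right)} = \frac{\left(-1\right) \left(- 4 \left(\left(-1\right) \left(-4\right)\right)\right)}{4} = \frac{\left(-1\right) \left(\left(-4\right) 4\right)}{4} = \frac{\left(-1\right) \left(-16\right)}{4} = \frac{1}{4} \cdot 16 = 4$)
$\frac{1}{-20 + 15} \cdot 1 + M{\left(6 \right)} = \frac{1}{-20 + 15} \cdot 1 + 4 = \frac{1}{-5} \cdot 1 + 4 = \left(- \frac{1}{5}\right) 1 + 4 = - \frac{1}{5} + 4 = \frac{19}{5}$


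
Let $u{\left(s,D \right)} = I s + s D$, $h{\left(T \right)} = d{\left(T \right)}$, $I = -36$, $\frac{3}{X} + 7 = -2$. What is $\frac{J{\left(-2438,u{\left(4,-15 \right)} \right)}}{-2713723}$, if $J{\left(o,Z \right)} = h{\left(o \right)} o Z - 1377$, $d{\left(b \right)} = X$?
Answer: $\frac{167161}{2713723} \approx 0.061598$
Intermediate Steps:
$X = - \frac{1}{3}$ ($X = \frac{3}{-7 - 2} = \frac{3}{-9} = 3 \left(- \frac{1}{9}\right) = - \frac{1}{3} \approx -0.33333$)
$d{\left(b \right)} = - \frac{1}{3}$
$h{\left(T \right)} = - \frac{1}{3}$
$u{\left(s,D \right)} = - 36 s + D s$ ($u{\left(s,D \right)} = - 36 s + s D = - 36 s + D s$)
$J{\left(o,Z \right)} = -1377 - \frac{Z o}{3}$ ($J{\left(o,Z \right)} = - \frac{o}{3} Z - 1377 = - \frac{Z o}{3} - 1377 = -1377 - \frac{Z o}{3}$)
$\frac{J{\left(-2438,u{\left(4,-15 \right)} \right)}}{-2713723} = \frac{-1377 - \frac{1}{3} \cdot 4 \left(-36 - 15\right) \left(-2438\right)}{-2713723} = \left(-1377 - \frac{1}{3} \cdot 4 \left(-51\right) \left(-2438\right)\right) \left(- \frac{1}{2713723}\right) = \left(-1377 - \left(-68\right) \left(-2438\right)\right) \left(- \frac{1}{2713723}\right) = \left(-1377 - 165784\right) \left(- \frac{1}{2713723}\right) = \left(-167161\right) \left(- \frac{1}{2713723}\right) = \frac{167161}{2713723}$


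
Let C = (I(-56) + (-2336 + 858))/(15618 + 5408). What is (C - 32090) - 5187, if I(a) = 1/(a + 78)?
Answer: -17243328959/462572 ≈ -37277.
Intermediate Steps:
I(a) = 1/(78 + a)
C = -32515/462572 (C = (1/(78 - 56) + (-2336 + 858))/(15618 + 5408) = (1/22 - 1478)/21026 = (1/22 - 1478)*(1/21026) = -32515/22*1/21026 = -32515/462572 ≈ -0.070292)
(C - 32090) - 5187 = (-32515/462572 - 32090) - 5187 = -14843967995/462572 - 5187 = -17243328959/462572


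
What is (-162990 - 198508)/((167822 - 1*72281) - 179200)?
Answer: 361498/83659 ≈ 4.3211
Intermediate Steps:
(-162990 - 198508)/((167822 - 1*72281) - 179200) = -361498/((167822 - 72281) - 179200) = -361498/(95541 - 179200) = -361498/(-83659) = -361498*(-1/83659) = 361498/83659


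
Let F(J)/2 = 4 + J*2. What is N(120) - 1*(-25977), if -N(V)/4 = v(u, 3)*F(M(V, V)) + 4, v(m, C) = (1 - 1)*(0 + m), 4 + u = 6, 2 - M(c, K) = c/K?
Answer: 25961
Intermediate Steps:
M(c, K) = 2 - c/K
F(J) = 8 + 4*J (F(J) = 2*(4 + J*2) = 2*(4 + 2*J) = 8 + 4*J)
u = 2 (u = -4 + 6 = 2)
v(m, C) = 0 (v(m, C) = 0*m = 0)
N(V) = -16 (N(V) = -4*(0*(8 + 4*(2 - V/V)) + 4) = -4*(0*(8 + 4*(2 - 1)) + 4) = -4*(0*(8 + 4*1) + 4) = -4*(0*(8 + 4) + 4) = -4*(0*12 + 4) = -4*(0 + 4) = -4*4 = -16)
N(120) - 1*(-25977) = -16 - 1*(-25977) = -16 + 25977 = 25961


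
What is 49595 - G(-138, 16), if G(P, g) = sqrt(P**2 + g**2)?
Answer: 49595 - 10*sqrt(193) ≈ 49456.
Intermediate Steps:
49595 - G(-138, 16) = 49595 - sqrt((-138)**2 + 16**2) = 49595 - sqrt(19044 + 256) = 49595 - sqrt(19300) = 49595 - 10*sqrt(193)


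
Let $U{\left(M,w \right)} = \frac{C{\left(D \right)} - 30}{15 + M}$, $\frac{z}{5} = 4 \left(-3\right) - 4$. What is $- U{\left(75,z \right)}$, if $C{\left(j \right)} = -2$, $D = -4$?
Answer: $\frac{16}{45} \approx 0.35556$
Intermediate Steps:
$z = -80$ ($z = 5 \left(4 \left(-3\right) - 4\right) = 5 \left(-12 - 4\right) = 5 \left(-16\right) = -80$)
$U{\left(M,w \right)} = - \frac{32}{15 + M}$ ($U{\left(M,w \right)} = \frac{-2 - 30}{15 + M} = - \frac{32}{15 + M}$)
$- U{\left(75,z \right)} = - \frac{-32}{15 + 75} = - \frac{-32}{90} = \left(-1\right) \left(- \frac{16}{45}\right) = \frac{16}{45}$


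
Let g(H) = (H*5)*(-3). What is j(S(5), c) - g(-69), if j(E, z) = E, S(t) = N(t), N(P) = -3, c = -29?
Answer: -1038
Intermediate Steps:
S(t) = -3
g(H) = -15*H (g(H) = (5*H)*(-3) = -15*H)
j(S(5), c) - g(-69) = -3 - (-15)*(-69) = -3 - 1*1035 = -3 - 1035 = -1038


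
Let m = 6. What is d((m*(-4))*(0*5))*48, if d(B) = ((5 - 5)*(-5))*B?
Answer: 0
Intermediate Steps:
d(B) = 0 (d(B) = (0*(-5))*B = 0*B = 0)
d((m*(-4))*(0*5))*48 = 0*48 = 0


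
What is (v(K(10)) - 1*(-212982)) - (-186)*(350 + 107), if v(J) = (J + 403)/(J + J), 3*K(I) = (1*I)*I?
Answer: 59598109/200 ≈ 2.9799e+5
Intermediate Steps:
K(I) = I**2/3 (K(I) = ((1*I)*I)/3 = (I*I)/3 = I**2/3)
v(J) = (403 + J)/(2*J) (v(J) = (403 + J)/((2*J)) = (403 + J)*(1/(2*J)) = (403 + J)/(2*J))
(v(K(10)) - 1*(-212982)) - (-186)*(350 + 107) = ((403 + (1/3)*10**2)/(2*(((1/3)*10**2))) - 1*(-212982)) - (-186)*(350 + 107) = ((403 + (1/3)*100)/(2*(((1/3)*100))) + 212982) - (-186)*457 = ((403 + 100/3)/(2*(100/3)) + 212982) - 1*(-85002) = ((1/2)*(3/100)*(1309/3) + 212982) + 85002 = (1309/200 + 212982) + 85002 = 42597709/200 + 85002 = 59598109/200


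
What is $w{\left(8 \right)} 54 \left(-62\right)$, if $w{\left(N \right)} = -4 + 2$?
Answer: $6696$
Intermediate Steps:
$w{\left(N \right)} = -2$
$w{\left(8 \right)} 54 \left(-62\right) = \left(-2\right) 54 \left(-62\right) = \left(-108\right) \left(-62\right) = 6696$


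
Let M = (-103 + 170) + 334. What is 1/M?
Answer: 1/401 ≈ 0.0024938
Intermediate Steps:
M = 401 (M = 67 + 334 = 401)
1/M = 1/401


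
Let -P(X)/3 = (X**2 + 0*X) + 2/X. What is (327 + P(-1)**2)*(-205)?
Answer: -68880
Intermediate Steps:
P(X) = -6/X - 3*X**2 (P(X) = -3*((X**2 + 0*X) + 2/X) = -3*((X**2 + 0) + 2/X) = -3*(X**2 + 2/X) = -6/X - 3*X**2)
(327 + P(-1)**2)*(-205) = (327 + (3*(-2 - 1*(-1)**3)/(-1))**2)*(-205) = (327 + (3*(-1)*(-2 - 1*(-1)))**2)*(-205) = (327 + (3*(-1)*(-2 + 1))**2)*(-205) = (327 + (3*(-1)*(-1))**2)*(-205) = (327 + 3**2)*(-205) = (327 + 9)*(-205) = 336*(-205) = -68880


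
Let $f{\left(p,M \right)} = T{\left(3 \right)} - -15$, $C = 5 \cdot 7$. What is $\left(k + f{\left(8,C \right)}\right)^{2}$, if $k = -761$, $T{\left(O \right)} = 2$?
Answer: $553536$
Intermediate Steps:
$C = 35$
$f{\left(p,M \right)} = 17$ ($f{\left(p,M \right)} = 2 - -15 = 2 + 15 = 17$)
$\left(k + f{\left(8,C \right)}\right)^{2} = \left(-761 + 17\right)^{2} = \left(-744\right)^{2} = 553536$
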